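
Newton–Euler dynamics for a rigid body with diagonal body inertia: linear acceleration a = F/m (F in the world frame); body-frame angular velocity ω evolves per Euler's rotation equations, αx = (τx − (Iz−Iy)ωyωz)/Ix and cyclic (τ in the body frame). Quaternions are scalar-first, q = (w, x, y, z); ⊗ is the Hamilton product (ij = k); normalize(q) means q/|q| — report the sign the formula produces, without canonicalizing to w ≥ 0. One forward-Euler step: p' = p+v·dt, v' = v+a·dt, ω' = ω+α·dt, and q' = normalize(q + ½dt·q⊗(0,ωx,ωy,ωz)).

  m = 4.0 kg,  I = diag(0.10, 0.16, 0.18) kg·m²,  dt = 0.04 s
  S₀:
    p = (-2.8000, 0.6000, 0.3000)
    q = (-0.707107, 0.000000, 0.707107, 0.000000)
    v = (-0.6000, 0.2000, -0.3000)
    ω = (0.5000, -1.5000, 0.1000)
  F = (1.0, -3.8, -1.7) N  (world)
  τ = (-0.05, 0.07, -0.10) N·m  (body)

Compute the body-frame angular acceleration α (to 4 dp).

α = (-0.4700, 0.4625, -0.3056)

ω×(Iω) gyroscopic = (-0.0030, -0.0040, -0.0450)
(τ − ω×Iω)/I = (-0.4700, 0.4625, -0.3056)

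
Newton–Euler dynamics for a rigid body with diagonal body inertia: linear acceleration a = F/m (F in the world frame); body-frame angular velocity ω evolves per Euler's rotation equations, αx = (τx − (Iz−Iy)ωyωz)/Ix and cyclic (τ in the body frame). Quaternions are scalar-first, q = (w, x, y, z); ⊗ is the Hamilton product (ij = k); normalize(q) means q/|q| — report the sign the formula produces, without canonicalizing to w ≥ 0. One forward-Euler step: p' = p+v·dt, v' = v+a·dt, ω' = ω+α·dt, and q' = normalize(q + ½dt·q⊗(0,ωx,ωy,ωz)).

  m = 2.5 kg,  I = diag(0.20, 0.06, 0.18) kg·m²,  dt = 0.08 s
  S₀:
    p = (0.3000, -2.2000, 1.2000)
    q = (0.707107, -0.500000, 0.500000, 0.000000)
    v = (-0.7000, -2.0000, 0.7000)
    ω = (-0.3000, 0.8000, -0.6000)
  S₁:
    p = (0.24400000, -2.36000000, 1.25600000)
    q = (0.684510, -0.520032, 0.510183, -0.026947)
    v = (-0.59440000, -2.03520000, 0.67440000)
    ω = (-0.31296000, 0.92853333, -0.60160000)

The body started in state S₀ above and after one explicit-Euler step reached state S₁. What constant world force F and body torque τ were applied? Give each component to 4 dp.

F = (3.3000, -1.1000, -0.8000)
τ = (-0.0900, 0.1000, 0.0300)

ω₁ − ω₀ = (-0.01296000, 0.12853333, -0.00160000)
τ = I·(Δω/dt) + ω₀×(Iω₀) = (-0.0900, 0.1000, 0.0300)
Δv = v₁−v₀ = (0.10560000, -0.03520000, -0.02560000)
F = m·Δv/dt = (3.3000, -1.1000, -0.8000)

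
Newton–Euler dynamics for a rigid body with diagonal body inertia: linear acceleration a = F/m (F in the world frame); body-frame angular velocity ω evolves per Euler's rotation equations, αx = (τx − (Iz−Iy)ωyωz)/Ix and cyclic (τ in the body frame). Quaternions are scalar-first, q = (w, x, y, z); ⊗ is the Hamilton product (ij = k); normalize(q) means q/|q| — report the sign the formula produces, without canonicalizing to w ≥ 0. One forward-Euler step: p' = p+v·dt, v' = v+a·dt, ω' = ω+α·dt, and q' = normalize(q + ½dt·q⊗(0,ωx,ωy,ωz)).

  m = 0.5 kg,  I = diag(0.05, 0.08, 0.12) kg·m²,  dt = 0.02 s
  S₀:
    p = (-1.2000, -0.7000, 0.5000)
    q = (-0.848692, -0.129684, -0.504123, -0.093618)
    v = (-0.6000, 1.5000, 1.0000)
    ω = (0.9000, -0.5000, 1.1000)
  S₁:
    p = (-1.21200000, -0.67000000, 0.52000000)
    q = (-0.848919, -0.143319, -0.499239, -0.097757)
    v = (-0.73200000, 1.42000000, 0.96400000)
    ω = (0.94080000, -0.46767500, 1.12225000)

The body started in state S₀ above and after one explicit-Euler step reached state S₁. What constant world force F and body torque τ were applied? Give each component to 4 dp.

F = (-3.3000, -2.0000, -0.9000)
τ = (0.0800, 0.0600, 0.1200)

Δω = ω₁−ω₀ = (0.04080000, 0.03232500, 0.02225000)
ω₀×(Iω₀) = (-0.0220, -0.0693, -0.0135)
τ = I·(Δω/dt) + ω₀×(Iω₀) = (0.0800, 0.0600, 0.1200)
v₁ − v₀ = (-0.13200000, -0.08000000, -0.03600000)
applied force F = (-3.3000, -2.0000, -0.9000)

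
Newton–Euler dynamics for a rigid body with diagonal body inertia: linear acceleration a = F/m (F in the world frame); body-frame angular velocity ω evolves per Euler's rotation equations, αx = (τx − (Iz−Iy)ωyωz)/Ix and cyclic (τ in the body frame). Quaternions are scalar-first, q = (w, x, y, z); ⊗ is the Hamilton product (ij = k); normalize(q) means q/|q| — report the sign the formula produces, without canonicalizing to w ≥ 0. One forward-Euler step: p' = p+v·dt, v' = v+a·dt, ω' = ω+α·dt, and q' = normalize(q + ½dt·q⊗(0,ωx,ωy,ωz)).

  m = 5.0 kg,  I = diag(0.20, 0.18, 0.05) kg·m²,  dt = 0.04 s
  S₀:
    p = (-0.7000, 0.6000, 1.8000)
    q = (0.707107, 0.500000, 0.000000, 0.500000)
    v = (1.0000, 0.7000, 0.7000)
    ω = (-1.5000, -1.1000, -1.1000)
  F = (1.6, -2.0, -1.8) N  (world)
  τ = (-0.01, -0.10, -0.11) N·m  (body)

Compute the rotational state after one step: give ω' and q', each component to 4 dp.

ω' = (-1.4705, -1.1772, -1.1616)
q' = (0.7324, 0.4893, -0.0195, 0.4730)

α = I⁻¹(τ − ω×Iω) = (0.7365, -1.9306, -1.5400)
new body rate ω' = (-1.4705, -1.1772, -1.1616)
2q̇ = q⊗(0,ω) = (1.3000000, -0.5106605, -0.9778177, -1.3278177)
updated quaternion q' = (0.7324, 0.4893, -0.0195, 0.4730)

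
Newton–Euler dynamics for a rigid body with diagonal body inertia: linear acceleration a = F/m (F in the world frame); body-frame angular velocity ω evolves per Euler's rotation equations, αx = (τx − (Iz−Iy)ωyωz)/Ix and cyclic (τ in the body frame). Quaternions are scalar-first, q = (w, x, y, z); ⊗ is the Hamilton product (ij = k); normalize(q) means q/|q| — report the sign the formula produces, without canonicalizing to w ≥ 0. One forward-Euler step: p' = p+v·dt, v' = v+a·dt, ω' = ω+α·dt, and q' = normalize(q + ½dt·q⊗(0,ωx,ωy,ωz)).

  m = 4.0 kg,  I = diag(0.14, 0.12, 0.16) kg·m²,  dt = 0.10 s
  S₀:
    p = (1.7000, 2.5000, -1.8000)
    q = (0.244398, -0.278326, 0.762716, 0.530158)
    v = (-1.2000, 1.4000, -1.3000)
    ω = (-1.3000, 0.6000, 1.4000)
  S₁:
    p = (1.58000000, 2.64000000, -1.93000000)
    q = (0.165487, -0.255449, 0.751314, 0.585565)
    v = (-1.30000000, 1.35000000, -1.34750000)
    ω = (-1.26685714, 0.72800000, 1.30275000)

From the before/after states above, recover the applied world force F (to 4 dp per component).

F = (-4.0000, -2.0000, -1.9000)

v₁ − v₀ = (-0.10000000, -0.05000000, -0.04750000)
applied force F = (-4.0000, -2.0000, -1.9000)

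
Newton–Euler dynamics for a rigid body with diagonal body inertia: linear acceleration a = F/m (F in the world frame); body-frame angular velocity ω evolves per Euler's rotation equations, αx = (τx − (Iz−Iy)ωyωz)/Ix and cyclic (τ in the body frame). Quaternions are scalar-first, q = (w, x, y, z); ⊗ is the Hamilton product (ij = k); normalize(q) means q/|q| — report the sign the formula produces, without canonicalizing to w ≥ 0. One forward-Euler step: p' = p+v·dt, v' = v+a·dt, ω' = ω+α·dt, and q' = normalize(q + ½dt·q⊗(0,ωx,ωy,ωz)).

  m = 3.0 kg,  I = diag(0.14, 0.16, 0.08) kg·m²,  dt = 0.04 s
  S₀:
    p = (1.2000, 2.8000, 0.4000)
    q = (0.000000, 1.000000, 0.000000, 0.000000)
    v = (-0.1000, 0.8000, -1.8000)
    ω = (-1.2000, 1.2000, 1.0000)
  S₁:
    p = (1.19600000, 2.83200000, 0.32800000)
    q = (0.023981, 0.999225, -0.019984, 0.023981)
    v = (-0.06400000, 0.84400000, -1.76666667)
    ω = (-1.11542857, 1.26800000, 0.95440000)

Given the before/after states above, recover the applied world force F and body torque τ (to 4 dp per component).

F = (2.7000, 3.3000, 2.5000)
τ = (0.2000, 0.2000, -0.1200)

v₁ − v₀ = (0.03600000, 0.04400000, 0.03333333)
m·(v₁−v₀)/dt = (2.7000, 3.3000, 2.5000)
rate change Δω = (0.08457143, 0.06800000, -0.04560000)
ω₀×(Iω₀) = (-0.0960, -0.0720, -0.0288)
I·α + gyro = (0.2000, 0.2000, -0.1200)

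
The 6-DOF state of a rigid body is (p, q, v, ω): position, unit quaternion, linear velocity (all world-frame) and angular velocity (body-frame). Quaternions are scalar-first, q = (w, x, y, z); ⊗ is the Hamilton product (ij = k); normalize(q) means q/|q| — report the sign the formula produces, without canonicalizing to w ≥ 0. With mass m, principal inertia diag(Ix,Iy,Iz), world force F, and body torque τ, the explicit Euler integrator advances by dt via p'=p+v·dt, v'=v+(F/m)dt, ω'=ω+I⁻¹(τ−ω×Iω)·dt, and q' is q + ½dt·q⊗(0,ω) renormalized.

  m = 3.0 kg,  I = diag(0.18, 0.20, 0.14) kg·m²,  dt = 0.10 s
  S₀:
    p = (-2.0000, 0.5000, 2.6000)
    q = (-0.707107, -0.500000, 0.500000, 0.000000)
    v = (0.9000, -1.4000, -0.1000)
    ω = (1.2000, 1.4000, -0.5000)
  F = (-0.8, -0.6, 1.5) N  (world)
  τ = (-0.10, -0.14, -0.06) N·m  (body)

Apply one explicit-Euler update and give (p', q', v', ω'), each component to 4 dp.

p' = (-1.9100, 0.3600, 2.5900)
q' = (-0.7089, -0.5524, 0.4360, -0.0471)
v' = (0.8733, -1.4200, -0.0500)
ω' = (1.1211, 1.3420, -0.5669)

p + v·dt = (-1.9100, 0.3600, 2.5900)
new velocity v' = (0.8733, -1.4200, -0.0500)
ω×(Iω) gyroscopic = (0.0420, -0.0240, 0.0336)
angular accel α = (-0.7889, -0.5800, -0.6686)
ω' = ω + α·dt = (1.1211, 1.3420, -0.5669)
q⊗(0,ω) = (-0.1000000, -1.0985284, -1.2399498, -0.9464465)
q + ½dt·q⊗(0,ω), renormalized = (-0.7089, -0.5524, 0.4360, -0.0471)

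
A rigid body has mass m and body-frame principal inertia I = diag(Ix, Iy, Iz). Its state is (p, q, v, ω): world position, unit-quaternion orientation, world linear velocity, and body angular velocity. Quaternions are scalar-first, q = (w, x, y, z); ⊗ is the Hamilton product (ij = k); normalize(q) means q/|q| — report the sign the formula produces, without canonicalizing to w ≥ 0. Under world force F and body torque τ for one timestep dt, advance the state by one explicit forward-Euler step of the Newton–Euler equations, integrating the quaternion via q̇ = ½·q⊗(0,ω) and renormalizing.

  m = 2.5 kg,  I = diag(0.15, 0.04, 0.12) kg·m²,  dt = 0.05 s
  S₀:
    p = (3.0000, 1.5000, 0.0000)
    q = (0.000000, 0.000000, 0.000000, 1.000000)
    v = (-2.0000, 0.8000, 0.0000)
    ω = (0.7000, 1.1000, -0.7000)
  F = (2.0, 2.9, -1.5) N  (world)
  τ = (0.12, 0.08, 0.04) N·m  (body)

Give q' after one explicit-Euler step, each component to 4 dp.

q' = (0.0175, -0.0275, 0.0175, 0.9993)

2q̇ = q⊗(0,ω) = (0.7000000, -1.1000000, 0.7000000, 0.0000000)
updated quaternion q' = (0.0175, -0.0275, 0.0175, 0.9993)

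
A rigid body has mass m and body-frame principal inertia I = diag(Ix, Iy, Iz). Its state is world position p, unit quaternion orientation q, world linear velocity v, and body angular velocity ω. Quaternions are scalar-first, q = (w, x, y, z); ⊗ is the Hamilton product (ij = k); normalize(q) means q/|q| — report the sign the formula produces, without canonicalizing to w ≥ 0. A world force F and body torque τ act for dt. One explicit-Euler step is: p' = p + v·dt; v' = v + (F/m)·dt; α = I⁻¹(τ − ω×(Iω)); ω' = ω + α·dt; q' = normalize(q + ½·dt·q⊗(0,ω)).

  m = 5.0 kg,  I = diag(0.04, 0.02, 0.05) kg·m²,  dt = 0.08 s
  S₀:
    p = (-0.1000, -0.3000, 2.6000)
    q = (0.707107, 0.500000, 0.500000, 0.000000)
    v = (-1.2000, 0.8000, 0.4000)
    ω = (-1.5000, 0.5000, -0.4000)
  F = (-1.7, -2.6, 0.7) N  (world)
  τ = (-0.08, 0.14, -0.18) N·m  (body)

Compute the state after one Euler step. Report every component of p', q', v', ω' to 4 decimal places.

p' = (-0.1960, -0.2360, 2.6320)
q' = (0.7256, 0.4486, 0.5210, 0.0286)
v' = (-1.2272, 0.7584, 0.4112)
ω' = (-1.6480, 1.0840, -0.7120)

α = I⁻¹(τ − ω×Iω) = (-1.8500, 7.3000, -3.9000)
new body rate ω' = (-1.6480, 1.0840, -0.7120)
Hamilton product q⊗(0,ω) = (0.5000000, -1.2606605, 0.5535535, 0.7171572)
q + ½dt·q⊗(0,ω), renormalized = (0.7256, 0.4486, 0.5210, 0.0286)
a = F/m = (-0.3400, -0.5200, 0.1400)
new position p' = (-0.1960, -0.2360, 2.6320)
v + (F/m)dt = (-1.2272, 0.7584, 0.4112)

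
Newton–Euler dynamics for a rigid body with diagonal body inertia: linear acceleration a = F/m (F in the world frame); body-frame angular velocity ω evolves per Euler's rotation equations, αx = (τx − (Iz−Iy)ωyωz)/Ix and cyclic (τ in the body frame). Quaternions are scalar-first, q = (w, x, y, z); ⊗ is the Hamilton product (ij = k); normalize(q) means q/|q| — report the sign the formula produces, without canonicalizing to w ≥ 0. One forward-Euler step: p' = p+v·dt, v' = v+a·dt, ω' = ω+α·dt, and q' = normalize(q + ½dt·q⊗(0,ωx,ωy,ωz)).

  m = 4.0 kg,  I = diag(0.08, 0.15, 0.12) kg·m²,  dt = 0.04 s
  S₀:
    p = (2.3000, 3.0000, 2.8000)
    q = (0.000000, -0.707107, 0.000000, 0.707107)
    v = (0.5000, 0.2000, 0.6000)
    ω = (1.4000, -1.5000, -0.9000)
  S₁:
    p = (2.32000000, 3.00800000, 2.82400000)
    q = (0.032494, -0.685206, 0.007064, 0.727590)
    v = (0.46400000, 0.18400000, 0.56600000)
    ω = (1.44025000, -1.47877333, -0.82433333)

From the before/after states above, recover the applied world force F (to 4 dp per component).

velocity change Δv = (-0.03600000, -0.01600000, -0.03400000)
F = m·Δv/dt = (-3.6000, -1.6000, -3.4000)

F = (-3.6000, -1.6000, -3.4000)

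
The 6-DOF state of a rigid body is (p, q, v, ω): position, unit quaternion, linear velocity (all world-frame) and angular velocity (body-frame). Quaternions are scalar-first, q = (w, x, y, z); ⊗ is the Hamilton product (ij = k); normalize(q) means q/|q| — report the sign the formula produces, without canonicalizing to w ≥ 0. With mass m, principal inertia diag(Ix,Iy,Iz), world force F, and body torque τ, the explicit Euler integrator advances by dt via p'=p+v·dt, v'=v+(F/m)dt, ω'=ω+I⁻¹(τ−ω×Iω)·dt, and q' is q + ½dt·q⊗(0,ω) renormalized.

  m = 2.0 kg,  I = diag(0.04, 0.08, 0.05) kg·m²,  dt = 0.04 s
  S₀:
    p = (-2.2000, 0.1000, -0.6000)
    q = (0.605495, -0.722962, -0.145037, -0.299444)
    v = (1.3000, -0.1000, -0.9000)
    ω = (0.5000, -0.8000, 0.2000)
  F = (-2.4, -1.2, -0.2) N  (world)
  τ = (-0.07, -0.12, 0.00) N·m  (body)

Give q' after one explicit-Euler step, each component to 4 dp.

2q̇ = q⊗(0,ω) = (0.3053402, 0.0341849, -0.4895256, 0.7719871)
q' = normalize(q + ½dt·q⊗(0,ω)) = (0.6115, -0.7221, -0.1548, -0.2840)

q' = (0.6115, -0.7221, -0.1548, -0.2840)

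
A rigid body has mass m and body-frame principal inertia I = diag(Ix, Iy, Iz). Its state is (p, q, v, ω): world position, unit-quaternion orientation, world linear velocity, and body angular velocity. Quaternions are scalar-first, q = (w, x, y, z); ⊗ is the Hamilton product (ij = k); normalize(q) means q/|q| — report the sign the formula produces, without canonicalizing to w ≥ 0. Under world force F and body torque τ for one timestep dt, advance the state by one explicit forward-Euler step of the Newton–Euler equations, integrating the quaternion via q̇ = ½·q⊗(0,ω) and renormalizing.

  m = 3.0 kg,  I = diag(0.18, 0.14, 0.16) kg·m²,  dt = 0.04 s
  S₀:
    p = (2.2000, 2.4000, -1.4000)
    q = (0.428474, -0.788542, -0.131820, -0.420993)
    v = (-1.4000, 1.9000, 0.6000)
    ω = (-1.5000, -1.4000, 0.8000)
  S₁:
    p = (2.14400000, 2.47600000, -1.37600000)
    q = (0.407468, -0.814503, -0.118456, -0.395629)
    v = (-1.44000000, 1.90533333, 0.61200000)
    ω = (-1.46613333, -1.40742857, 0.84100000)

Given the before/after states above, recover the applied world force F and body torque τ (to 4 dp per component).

velocity change Δv = (-0.04000000, 0.00533333, 0.01200000)
F = m·Δv/dt = (-3.0000, 0.4000, 0.9000)
rate change Δω = (0.03386667, -0.00742857, 0.04100000)
gyro term ω₀×Iω₀ = (-0.0224, -0.0240, -0.0840)
τ = I·(Δω/dt) + ω₀×(Iω₀) = (0.1300, -0.0500, 0.0800)

F = (-3.0000, 0.4000, 0.9000)
τ = (0.1300, -0.0500, 0.0800)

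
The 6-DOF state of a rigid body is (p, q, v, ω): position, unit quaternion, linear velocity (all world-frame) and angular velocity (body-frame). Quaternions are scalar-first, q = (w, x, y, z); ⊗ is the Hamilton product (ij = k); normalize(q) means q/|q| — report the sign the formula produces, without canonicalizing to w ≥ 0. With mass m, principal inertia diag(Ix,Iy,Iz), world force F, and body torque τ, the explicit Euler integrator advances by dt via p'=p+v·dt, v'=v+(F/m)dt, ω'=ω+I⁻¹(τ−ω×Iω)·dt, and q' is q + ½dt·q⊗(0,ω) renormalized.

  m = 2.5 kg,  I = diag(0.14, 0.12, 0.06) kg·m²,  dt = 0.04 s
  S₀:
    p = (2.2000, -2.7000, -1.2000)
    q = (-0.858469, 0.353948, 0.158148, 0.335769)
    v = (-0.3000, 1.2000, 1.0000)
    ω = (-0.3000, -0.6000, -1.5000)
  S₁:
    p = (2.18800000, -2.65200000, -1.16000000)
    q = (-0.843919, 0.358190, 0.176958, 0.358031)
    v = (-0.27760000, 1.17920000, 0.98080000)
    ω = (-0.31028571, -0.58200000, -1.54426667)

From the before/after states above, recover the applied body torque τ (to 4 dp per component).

τ = (-0.0900, 0.0900, -0.0700)

ω₁ − ω₀ = (-0.01028571, 0.01800000, -0.04426667)
precession coupling = (-0.0540, 0.0360, -0.0036)
τ = I·(Δω/dt) + ω₀×(Iω₀) = (-0.0900, 0.0900, -0.0700)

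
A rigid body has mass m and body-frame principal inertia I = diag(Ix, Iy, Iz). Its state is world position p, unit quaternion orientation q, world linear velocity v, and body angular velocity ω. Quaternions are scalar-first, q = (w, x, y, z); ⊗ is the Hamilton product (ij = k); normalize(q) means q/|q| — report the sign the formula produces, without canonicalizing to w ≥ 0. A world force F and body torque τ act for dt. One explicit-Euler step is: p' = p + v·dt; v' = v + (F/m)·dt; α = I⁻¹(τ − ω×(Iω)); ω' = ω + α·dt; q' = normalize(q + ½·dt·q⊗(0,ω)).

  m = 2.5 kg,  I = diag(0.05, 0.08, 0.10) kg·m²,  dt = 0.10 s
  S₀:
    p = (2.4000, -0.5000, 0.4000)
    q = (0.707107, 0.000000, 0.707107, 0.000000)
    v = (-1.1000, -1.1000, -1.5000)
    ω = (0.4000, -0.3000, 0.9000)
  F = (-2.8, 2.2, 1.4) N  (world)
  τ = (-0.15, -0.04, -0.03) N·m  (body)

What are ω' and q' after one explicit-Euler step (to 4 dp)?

(τ − ω×Iω)/I = (-2.8920, -0.2750, -0.2640)
ω + α·dt = (0.1108, -0.3275, 0.8736)
Hamilton product q⊗(0,ω) = (0.2121321, 0.9192391, -0.2121321, 0.3535535)
updated quaternion q' = (0.7168, 0.0459, 0.6956, 0.0177)

ω' = (0.1108, -0.3275, 0.8736)
q' = (0.7168, 0.0459, 0.6956, 0.0177)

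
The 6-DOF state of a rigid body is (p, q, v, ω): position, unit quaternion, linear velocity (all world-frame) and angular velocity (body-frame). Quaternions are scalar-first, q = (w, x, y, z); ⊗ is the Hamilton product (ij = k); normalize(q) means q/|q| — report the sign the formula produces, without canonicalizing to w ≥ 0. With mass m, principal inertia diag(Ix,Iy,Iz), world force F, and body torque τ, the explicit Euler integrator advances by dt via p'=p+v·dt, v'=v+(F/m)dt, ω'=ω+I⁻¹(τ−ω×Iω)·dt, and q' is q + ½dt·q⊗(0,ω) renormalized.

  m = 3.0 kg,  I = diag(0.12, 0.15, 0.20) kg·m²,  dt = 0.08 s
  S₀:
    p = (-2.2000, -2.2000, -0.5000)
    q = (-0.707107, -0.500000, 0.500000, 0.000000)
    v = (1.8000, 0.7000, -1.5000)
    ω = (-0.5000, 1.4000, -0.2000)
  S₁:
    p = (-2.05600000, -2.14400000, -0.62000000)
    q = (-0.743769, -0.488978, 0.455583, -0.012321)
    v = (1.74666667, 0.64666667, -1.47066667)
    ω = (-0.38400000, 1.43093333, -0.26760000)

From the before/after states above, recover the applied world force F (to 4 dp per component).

Δv = v₁−v₀ = (-0.05333333, -0.05333333, 0.02933333)
m·(v₁−v₀)/dt = (-2.0000, -2.0000, 1.1000)

F = (-2.0000, -2.0000, 1.1000)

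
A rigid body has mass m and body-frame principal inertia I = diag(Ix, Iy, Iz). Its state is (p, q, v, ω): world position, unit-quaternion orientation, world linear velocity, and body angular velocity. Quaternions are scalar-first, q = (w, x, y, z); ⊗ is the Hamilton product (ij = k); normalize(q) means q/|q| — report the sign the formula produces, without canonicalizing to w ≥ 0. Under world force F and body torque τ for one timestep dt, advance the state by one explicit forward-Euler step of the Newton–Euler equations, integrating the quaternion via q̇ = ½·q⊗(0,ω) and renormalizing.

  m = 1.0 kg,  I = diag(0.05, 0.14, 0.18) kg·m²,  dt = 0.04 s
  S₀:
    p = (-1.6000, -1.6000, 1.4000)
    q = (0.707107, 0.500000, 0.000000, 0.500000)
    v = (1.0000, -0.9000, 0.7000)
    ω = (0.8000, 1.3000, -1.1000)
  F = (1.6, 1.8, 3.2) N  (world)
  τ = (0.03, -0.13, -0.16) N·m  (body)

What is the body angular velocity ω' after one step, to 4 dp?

precession coupling ω×(Iω) = (-0.0572, 0.1144, 0.0936)
(τ − ω×Iω)/I = (1.7440, -1.7457, -1.4089)
ω + α·dt = (0.8698, 1.2302, -1.1564)

ω' = (0.8698, 1.2302, -1.1564)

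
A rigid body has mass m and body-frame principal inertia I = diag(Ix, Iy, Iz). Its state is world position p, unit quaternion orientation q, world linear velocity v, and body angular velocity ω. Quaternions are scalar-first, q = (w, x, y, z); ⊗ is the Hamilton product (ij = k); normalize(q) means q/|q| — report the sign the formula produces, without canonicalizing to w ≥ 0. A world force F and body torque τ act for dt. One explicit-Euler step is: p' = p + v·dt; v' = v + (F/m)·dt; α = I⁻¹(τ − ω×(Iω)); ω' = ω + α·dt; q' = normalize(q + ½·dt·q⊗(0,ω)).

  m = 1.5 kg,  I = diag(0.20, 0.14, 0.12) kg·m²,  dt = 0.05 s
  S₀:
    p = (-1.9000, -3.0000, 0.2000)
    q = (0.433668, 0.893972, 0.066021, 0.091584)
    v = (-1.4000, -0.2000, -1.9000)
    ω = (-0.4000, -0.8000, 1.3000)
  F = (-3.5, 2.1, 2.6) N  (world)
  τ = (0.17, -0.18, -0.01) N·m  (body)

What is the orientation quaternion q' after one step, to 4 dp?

q' = (0.4406, 0.8929, 0.0274, 0.0884)

q⊗(0,ω) = (0.2913464, -0.0143727, -1.5457316, -0.1250008)
q + ½dt·q⊗(0,ω), renormalized = (0.4406, 0.8929, 0.0274, 0.0884)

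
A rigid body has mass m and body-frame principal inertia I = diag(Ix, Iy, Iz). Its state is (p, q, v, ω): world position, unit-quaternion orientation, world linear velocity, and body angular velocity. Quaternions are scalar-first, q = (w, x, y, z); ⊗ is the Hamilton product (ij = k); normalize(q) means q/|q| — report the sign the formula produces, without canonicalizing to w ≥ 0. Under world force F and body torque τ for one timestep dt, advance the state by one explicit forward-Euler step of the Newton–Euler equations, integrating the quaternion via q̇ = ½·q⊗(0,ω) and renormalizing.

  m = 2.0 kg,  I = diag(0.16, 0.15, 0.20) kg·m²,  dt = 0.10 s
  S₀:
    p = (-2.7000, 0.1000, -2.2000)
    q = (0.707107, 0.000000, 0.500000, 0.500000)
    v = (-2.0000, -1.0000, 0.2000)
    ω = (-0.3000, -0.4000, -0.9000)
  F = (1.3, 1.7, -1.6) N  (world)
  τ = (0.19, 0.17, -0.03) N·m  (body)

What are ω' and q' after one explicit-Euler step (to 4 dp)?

precession coupling ω×(Iω) = (0.0180, -0.0108, -0.0012)
(τ − ω×Iω)/I = (1.0750, 1.2053, -0.1440)
new body rate ω' = (-0.1925, -0.2795, -0.9144)
Hamilton product q⊗(0,ω) = (0.6500000, -0.4621321, -0.4328428, -0.4863963)
updated quaternion q' = (0.7386, -0.0231, 0.4777, 0.4751)

ω' = (-0.1925, -0.2795, -0.9144)
q' = (0.7386, -0.0231, 0.4777, 0.4751)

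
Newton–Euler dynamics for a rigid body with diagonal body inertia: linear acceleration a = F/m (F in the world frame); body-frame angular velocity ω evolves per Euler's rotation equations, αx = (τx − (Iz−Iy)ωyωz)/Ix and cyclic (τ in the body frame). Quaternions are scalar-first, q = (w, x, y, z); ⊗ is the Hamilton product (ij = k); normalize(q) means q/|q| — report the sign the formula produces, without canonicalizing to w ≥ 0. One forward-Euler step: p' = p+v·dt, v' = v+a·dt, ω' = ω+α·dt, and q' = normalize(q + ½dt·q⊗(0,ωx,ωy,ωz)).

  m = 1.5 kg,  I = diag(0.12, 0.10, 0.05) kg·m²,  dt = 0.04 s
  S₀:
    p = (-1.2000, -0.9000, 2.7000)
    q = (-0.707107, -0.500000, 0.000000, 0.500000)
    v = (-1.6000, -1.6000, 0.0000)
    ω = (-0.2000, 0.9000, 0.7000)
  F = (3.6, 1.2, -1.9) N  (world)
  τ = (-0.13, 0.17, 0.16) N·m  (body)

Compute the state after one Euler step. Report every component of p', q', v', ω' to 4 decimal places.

gyro term ω×Iω = (-0.0315, -0.0098, 0.0036)
angular accel α = (-0.8208, 1.7980, 3.1280)
ω + α·dt = (-0.2328, 0.9719, 0.8251)
q⊗(0,ω) = (-0.4500000, -0.3085786, -0.3863963, -0.9449749)
updated quaternion q' = (-0.7159, -0.5060, -0.0077, 0.4810)
a = (2.4000, 0.8000, -1.2667)
p' = p + v·dt = (-1.2640, -0.9640, 2.7000)
new velocity v' = (-1.5040, -1.5680, -0.0507)

p' = (-1.2640, -0.9640, 2.7000)
q' = (-0.7159, -0.5060, -0.0077, 0.4810)
v' = (-1.5040, -1.5680, -0.0507)
ω' = (-0.2328, 0.9719, 0.8251)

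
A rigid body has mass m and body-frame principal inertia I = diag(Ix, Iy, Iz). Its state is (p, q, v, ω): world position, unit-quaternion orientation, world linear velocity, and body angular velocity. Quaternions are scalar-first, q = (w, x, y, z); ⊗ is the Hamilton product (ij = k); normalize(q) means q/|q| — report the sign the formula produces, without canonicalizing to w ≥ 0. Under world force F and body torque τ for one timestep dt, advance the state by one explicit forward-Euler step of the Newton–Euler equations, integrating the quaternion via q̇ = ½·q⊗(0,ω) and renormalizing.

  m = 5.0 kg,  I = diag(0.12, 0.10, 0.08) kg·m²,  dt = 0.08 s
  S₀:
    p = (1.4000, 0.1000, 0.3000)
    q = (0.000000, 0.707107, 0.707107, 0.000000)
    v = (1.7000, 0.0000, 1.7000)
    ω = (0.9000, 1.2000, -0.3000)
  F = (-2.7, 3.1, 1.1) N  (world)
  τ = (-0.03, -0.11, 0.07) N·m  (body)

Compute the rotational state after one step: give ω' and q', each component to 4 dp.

ω×(Iω) gyroscopic = (0.0072, -0.0108, -0.0216)
α = I⁻¹(τ − ω×Iω) = (-0.3100, -0.9920, 1.1450)
new body rate ω' = (0.8752, 1.1206, -0.2084)
2q̇ = q⊗(0,ω) = (-1.4849247, -0.2121321, 0.2121321, 0.2121321)
q + ½dt·q⊗(0,ω), renormalized = (-0.0593, 0.6973, 0.7143, 0.0085)

ω' = (0.8752, 1.1206, -0.2084)
q' = (-0.0593, 0.6973, 0.7143, 0.0085)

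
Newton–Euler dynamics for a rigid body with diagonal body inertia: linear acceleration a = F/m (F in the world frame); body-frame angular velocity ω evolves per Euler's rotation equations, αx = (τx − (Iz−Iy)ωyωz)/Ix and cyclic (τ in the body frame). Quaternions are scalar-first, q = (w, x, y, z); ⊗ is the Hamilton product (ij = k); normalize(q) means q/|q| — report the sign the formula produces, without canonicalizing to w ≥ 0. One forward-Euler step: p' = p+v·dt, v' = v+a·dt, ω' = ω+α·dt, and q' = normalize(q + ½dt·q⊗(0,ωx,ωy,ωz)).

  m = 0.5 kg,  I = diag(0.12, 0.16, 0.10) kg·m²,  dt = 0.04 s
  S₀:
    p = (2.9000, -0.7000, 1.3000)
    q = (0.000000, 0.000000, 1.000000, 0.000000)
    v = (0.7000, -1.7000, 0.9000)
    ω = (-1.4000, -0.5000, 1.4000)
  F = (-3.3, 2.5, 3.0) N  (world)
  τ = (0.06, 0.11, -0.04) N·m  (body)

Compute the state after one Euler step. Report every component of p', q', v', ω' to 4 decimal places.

p' = (2.9280, -0.7680, 1.3360)
q' = (0.0100, 0.0280, 0.9992, 0.0280)
v' = (0.4360, -1.5000, 1.1400)
ω' = (-1.3940, -0.4627, 1.3728)

gyro term ω×Iω = (0.0420, -0.0392, 0.0280)
angular accel α = (0.1500, 0.9325, -0.6800)
new body rate ω' = (-1.3940, -0.4627, 1.3728)
Hamilton product q⊗(0,ω) = (0.5000000, 1.4000000, 0.0000000, 1.4000000)
q' = normalize(q + ½dt·q⊗(0,ω)) = (0.0100, 0.0280, 0.9992, 0.0280)
a = (-6.6000, 5.0000, 6.0000)
p' = p + v·dt = (2.9280, -0.7680, 1.3360)
new velocity v' = (0.4360, -1.5000, 1.1400)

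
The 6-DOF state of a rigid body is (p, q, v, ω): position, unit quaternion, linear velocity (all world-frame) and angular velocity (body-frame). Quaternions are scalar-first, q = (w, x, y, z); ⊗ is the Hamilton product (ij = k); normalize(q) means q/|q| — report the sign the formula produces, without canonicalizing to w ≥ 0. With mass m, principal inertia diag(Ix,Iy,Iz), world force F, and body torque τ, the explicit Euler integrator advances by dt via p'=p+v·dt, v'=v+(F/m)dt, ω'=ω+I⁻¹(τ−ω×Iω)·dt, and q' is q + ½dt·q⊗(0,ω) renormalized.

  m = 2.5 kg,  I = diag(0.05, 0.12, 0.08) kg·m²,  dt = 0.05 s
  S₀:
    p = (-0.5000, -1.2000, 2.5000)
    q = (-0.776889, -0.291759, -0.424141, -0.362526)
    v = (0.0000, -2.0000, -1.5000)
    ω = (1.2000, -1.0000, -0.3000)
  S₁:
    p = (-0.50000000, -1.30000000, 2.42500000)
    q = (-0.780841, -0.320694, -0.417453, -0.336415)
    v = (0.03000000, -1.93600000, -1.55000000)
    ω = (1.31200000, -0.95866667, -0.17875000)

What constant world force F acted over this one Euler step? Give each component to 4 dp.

F = (1.5000, 3.2000, -2.5000)

v₁ − v₀ = (0.03000000, 0.06400000, -0.05000000)
applied force F = (1.5000, 3.2000, -2.5000)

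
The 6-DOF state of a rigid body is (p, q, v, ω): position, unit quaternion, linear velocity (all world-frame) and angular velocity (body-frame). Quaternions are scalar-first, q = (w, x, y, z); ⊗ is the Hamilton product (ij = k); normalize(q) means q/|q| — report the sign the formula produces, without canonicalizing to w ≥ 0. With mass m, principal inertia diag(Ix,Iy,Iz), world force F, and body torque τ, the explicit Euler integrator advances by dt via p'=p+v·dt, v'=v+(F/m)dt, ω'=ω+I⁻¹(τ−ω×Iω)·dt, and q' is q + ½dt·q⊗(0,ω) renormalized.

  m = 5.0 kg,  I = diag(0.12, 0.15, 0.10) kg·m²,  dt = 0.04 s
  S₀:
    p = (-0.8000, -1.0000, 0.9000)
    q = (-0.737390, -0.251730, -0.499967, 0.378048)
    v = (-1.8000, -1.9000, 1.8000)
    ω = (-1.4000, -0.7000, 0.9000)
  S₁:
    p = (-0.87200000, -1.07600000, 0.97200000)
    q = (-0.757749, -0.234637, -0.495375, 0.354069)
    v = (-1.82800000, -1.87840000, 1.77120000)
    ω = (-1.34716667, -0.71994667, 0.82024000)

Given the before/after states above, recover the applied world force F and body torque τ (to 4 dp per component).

F = (-3.5000, 2.7000, -3.6000)
τ = (0.1900, -0.1000, -0.1700)

v₁ − v₀ = (-0.02800000, 0.02160000, -0.02880000)
m·(v₁−v₀)/dt = (-3.5000, 2.7000, -3.6000)
ω₁ − ω₀ = (0.05283333, -0.01994667, -0.07976000)
gyro term ω₀×Iω₀ = (0.0315, -0.0252, 0.0294)
applied torque τ = (0.1900, -0.1000, -0.1700)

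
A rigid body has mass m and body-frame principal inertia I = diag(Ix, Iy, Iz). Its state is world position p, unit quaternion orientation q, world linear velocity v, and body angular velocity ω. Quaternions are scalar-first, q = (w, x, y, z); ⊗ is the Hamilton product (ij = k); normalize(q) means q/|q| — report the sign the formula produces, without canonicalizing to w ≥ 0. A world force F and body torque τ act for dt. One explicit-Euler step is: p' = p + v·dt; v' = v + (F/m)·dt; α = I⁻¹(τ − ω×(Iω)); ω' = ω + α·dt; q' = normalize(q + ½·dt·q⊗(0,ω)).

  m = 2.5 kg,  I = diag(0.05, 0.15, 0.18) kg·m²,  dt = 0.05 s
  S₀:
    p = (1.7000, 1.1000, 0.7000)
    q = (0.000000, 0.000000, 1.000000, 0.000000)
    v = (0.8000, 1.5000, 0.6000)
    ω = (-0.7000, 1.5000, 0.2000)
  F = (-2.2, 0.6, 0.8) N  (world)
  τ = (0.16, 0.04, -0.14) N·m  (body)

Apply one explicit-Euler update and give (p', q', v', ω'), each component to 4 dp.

angular accel α = (3.0200, 0.1453, -0.1944)
new body rate ω' = (-0.5490, 1.5073, 0.1903)
2q̇ = q⊗(0,ω) = (-1.5000000, 0.2000000, 0.0000000, 0.7000000)
q + ½dt·q⊗(0,ω), renormalized = (-0.0375, 0.0050, 0.9991, 0.0175)
p' = p + v·dt = (1.7400, 1.1750, 0.7300)
new velocity v' = (0.7560, 1.5120, 0.6160)

p' = (1.7400, 1.1750, 0.7300)
q' = (-0.0375, 0.0050, 0.9991, 0.0175)
v' = (0.7560, 1.5120, 0.6160)
ω' = (-0.5490, 1.5073, 0.1903)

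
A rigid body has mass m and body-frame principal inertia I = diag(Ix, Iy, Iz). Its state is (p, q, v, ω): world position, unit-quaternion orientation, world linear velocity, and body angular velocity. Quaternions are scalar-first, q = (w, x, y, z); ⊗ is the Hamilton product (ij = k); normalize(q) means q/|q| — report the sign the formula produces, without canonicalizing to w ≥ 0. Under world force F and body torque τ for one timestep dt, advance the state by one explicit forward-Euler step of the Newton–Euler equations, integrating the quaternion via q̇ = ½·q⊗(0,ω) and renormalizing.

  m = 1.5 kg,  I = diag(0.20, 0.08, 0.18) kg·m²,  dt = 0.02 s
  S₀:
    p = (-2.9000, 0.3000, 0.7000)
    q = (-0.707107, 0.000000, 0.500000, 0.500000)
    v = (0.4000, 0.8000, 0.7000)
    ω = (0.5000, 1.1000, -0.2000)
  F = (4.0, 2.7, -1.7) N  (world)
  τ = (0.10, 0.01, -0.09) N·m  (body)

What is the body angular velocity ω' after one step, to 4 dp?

ω' = (0.5122, 1.1030, -0.2027)

(τ − ω×Iω)/I = (0.6100, 0.1500, -0.1333)
ω + α·dt = (0.5122, 1.1030, -0.2027)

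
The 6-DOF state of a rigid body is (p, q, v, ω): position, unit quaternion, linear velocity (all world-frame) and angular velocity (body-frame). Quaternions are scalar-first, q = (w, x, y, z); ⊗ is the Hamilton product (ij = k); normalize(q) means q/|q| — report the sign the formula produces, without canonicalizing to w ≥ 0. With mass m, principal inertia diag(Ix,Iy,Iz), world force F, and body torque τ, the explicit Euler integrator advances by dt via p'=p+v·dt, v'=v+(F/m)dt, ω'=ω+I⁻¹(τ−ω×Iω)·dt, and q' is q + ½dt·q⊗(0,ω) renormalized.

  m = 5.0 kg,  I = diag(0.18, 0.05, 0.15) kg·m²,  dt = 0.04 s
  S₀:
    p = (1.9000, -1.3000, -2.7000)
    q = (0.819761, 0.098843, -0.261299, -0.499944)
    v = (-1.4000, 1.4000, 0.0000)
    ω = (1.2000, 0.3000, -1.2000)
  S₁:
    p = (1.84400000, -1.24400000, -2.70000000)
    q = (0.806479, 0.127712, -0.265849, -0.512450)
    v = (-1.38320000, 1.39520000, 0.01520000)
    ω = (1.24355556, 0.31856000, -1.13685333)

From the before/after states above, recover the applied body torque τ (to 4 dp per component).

Δω = ω₁−ω₀ = (0.04355556, 0.01856000, 0.06314667)
I·α + gyro = (0.1600, -0.0200, 0.1900)

τ = (0.1600, -0.0200, 0.1900)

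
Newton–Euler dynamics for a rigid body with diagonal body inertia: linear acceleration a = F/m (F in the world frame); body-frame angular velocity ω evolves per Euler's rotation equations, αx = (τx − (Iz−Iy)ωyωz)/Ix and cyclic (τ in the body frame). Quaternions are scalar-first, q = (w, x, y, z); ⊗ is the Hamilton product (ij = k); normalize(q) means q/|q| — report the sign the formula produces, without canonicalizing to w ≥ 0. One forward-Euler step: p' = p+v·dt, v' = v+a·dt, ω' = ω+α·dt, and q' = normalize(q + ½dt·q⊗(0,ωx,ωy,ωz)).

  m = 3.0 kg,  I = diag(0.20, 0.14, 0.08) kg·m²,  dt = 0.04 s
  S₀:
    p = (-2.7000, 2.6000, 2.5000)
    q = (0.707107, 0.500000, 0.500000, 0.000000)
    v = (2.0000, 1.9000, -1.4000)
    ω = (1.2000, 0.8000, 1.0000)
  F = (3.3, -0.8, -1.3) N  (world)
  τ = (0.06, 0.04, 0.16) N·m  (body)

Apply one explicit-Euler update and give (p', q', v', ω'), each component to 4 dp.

p' = (-2.6200, 2.6760, 2.4440)
q' = (0.6867, 0.5266, 0.5010, 0.0101)
v' = (2.0440, 1.8893, -1.4173)
ω' = (1.2216, 0.7703, 1.1088)

gyro term ω×Iω = (-0.0480, 0.1440, -0.0576)
angular accel α = (0.5400, -0.7429, 2.7200)
new body rate ω' = (1.2216, 0.7703, 1.1088)
Hamilton product q⊗(0,ω) = (-1.0000000, 1.3485284, 0.0656856, 0.5071070)
updated quaternion q' = (0.6867, 0.5266, 0.5010, 0.0101)
a = F/m = (1.1000, -0.2667, -0.4333)
p + v·dt = (-2.6200, 2.6760, 2.4440)
v + (F/m)dt = (2.0440, 1.8893, -1.4173)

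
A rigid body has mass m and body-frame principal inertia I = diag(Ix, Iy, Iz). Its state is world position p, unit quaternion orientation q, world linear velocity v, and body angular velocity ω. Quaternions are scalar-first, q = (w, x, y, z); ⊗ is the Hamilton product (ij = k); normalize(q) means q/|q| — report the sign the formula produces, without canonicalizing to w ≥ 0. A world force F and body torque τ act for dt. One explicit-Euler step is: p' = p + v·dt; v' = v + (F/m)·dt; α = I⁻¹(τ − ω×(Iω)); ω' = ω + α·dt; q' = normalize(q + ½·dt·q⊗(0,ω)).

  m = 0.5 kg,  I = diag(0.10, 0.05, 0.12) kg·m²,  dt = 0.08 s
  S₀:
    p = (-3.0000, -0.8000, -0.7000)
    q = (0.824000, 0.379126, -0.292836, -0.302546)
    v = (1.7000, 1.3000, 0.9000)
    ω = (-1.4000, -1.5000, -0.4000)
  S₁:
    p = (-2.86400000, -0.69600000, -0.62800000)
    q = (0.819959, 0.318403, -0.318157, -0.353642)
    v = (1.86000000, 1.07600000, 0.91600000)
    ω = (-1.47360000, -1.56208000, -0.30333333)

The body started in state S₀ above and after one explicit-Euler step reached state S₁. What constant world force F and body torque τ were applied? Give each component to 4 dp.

F = (1.0000, -1.4000, 0.1000)
τ = (-0.0500, -0.0500, 0.0400)

velocity change Δv = (0.16000000, -0.22400000, 0.01600000)
applied force F = (1.0000, -1.4000, 0.1000)
rate change Δω = (-0.07360000, -0.06208000, 0.09666667)
precession coupling = (0.0420, -0.0112, -0.1050)
τ = I·(Δω/dt) + ω₀×(Iω₀) = (-0.0500, -0.0500, 0.0400)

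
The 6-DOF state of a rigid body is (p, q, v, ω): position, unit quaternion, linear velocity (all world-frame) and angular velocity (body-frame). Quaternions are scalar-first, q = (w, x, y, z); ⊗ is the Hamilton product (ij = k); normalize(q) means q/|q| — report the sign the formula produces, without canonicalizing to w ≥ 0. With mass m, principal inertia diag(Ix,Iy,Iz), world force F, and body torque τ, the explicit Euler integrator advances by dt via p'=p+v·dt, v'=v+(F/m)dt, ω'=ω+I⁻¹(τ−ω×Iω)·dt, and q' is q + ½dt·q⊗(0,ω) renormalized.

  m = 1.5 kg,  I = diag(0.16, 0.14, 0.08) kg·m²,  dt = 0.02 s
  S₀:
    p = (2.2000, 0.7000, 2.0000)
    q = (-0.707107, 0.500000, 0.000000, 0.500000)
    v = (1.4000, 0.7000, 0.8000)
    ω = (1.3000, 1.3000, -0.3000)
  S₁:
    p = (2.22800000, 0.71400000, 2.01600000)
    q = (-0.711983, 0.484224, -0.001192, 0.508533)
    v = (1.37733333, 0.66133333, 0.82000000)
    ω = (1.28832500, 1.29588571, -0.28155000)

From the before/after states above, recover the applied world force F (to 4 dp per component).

F = (-1.7000, -2.9000, 1.5000)

Δv = v₁−v₀ = (-0.02266667, -0.03866667, 0.02000000)
F = m·Δv/dt = (-1.7000, -2.9000, 1.5000)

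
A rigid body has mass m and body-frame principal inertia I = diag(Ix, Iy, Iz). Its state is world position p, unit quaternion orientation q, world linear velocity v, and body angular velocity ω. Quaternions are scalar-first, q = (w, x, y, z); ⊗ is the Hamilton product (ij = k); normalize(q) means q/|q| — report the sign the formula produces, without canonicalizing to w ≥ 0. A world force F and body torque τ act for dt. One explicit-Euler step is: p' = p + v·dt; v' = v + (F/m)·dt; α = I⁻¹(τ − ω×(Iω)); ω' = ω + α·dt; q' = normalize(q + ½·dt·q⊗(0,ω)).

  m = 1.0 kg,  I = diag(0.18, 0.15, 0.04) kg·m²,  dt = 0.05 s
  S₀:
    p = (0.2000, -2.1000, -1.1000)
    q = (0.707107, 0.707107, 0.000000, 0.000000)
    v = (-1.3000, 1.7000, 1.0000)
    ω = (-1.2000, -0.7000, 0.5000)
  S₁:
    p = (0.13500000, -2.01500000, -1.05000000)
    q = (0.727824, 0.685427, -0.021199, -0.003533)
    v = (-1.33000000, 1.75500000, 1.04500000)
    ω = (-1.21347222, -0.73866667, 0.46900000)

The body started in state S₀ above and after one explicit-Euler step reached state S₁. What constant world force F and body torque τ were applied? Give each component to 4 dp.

F = (-0.6000, 1.1000, 0.9000)
τ = (-0.0100, -0.2000, -0.0500)

ω₁ − ω₀ = (-0.01347222, -0.03866667, -0.03100000)
τ = I·(Δω/dt) + ω₀×(Iω₀) = (-0.0100, -0.2000, -0.0500)
v₁ − v₀ = (-0.03000000, 0.05500000, 0.04500000)
applied force F = (-0.6000, 1.1000, 0.9000)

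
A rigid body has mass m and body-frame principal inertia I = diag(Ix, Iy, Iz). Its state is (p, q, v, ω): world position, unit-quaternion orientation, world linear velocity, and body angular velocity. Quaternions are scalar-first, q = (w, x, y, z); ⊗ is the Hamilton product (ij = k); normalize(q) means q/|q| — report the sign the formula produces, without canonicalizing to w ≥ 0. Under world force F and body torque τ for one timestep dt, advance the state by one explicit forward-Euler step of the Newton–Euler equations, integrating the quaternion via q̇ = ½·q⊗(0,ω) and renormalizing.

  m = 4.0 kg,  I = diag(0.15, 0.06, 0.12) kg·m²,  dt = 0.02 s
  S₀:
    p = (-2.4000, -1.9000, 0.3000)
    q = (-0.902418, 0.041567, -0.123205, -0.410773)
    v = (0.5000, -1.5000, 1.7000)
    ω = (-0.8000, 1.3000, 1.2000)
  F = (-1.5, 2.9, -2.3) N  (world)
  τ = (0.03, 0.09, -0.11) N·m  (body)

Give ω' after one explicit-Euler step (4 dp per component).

ω×(Iω) gyroscopic = (0.0936, -0.0288, 0.0936)
α = I⁻¹(τ − ω×Iω) = (-0.4240, 1.9800, -1.6967)
ω + α·dt = (-0.8085, 1.3396, 1.1661)

ω' = (-0.8085, 1.3396, 1.1661)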